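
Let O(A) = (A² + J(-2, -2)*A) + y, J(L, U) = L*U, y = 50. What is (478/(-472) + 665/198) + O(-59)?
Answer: 77039189/23364 ≈ 3297.3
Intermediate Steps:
O(A) = 50 + A² + 4*A (O(A) = (A² + (-2*(-2))*A) + 50 = (A² + 4*A) + 50 = 50 + A² + 4*A)
(478/(-472) + 665/198) + O(-59) = (478/(-472) + 665/198) + (50 + (-59)² + 4*(-59)) = (478*(-1/472) + 665*(1/198)) + (50 + 3481 - 236) = (-239/236 + 665/198) + 3295 = 54809/23364 + 3295 = 77039189/23364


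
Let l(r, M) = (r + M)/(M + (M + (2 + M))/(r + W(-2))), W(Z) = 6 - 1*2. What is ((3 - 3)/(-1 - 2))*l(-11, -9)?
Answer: 0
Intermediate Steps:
W(Z) = 4 (W(Z) = 6 - 2 = 4)
l(r, M) = (M + r)/(M + (2 + 2*M)/(4 + r)) (l(r, M) = (r + M)/(M + (M + (2 + M))/(r + 4)) = (M + r)/(M + (2 + 2*M)/(4 + r)))
((3 - 3)/(-1 - 2))*l(-11, -9) = ((3 - 3)/(-1 - 2))*(((-11)² + 4*(-9) + 4*(-11) - 9*(-11))/(2 + 6*(-9) - 9*(-11))) = (0/(-3))*((121 - 36 - 44 + 99)/(2 - 54 + 99)) = (0*(-⅓))*(140/47) = 0*((1/47)*140) = 0*(140/47) = 0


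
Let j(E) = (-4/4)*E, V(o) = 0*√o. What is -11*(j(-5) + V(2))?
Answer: -55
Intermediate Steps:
V(o) = 0
j(E) = -E (j(E) = (-4*¼)*E = -E)
-11*(j(-5) + V(2)) = -11*(-1*(-5) + 0) = -11*(5 + 0) = -11*5 = -55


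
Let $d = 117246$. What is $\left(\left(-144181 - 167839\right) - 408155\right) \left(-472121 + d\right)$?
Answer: $255572103125$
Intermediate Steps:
$\left(\left(-144181 - 167839\right) - 408155\right) \left(-472121 + d\right) = \left(\left(-144181 - 167839\right) - 408155\right) \left(-472121 + 117246\right) = \left(-312020 - 408155\right) \left(-354875\right) = \left(-720175\right) \left(-354875\right) = 255572103125$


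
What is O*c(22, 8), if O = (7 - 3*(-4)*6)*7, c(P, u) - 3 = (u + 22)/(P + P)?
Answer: 44793/22 ≈ 2036.0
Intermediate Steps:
c(P, u) = 3 + (22 + u)/(2*P) (c(P, u) = 3 + (u + 22)/(P + P) = 3 + (22 + u)/((2*P)) = 3 + (22 + u)*(1/(2*P)) = 3 + (22 + u)/(2*P))
O = 553 (O = (7 + 12*6)*7 = (7 + 72)*7 = 79*7 = 553)
O*c(22, 8) = 553*((1/2)*(22 + 8 + 6*22)/22) = 553*((1/2)*(1/22)*(22 + 8 + 132)) = 553*((1/2)*(1/22)*162) = 553*(81/22) = 44793/22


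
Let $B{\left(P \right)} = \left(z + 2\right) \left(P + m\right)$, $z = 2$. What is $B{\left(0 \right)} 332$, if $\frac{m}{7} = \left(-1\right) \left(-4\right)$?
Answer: $37184$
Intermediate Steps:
$m = 28$ ($m = 7 \left(\left(-1\right) \left(-4\right)\right) = 7 \cdot 4 = 28$)
$B{\left(P \right)} = 112 + 4 P$ ($B{\left(P \right)} = \left(2 + 2\right) \left(P + 28\right) = 4 \left(28 + P\right) = 112 + 4 P$)
$B{\left(0 \right)} 332 = \left(112 + 4 \cdot 0\right) 332 = \left(112 + 0\right) 332 = 112 \cdot 332 = 37184$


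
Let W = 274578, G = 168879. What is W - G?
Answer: 105699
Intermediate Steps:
W - G = 274578 - 1*168879 = 274578 - 168879 = 105699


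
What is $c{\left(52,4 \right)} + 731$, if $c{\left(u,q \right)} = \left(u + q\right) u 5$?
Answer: $15291$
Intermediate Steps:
$c{\left(u,q \right)} = 5 u \left(q + u\right)$ ($c{\left(u,q \right)} = \left(q + u\right) 5 u = 5 u \left(q + u\right)$)
$c{\left(52,4 \right)} + 731 = 5 \cdot 52 \left(4 + 52\right) + 731 = 5 \cdot 52 \cdot 56 + 731 = 14560 + 731 = 15291$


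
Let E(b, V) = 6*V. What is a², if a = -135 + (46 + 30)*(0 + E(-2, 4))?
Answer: 2852721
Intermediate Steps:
a = 1689 (a = -135 + (46 + 30)*(0 + 6*4) = -135 + 76*(0 + 24) = -135 + 76*24 = -135 + 1824 = 1689)
a² = 1689² = 2852721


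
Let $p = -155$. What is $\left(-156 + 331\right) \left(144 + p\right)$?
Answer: $-1925$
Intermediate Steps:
$\left(-156 + 331\right) \left(144 + p\right) = \left(-156 + 331\right) \left(144 - 155\right) = 175 \left(-11\right) = -1925$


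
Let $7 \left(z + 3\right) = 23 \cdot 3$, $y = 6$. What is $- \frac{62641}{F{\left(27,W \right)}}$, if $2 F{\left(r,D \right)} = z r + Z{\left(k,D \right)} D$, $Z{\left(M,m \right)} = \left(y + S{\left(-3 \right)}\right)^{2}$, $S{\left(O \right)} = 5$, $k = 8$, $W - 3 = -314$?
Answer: $\frac{876974}{262121} \approx 3.3457$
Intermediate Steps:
$W = -311$ ($W = 3 - 314 = -311$)
$Z{\left(M,m \right)} = 121$ ($Z{\left(M,m \right)} = \left(6 + 5\right)^{2} = 11^{2} = 121$)
$z = \frac{48}{7}$ ($z = -3 + \frac{23 \cdot 3}{7} = -3 + \frac{1}{7} \cdot 69 = -3 + \frac{69}{7} = \frac{48}{7} \approx 6.8571$)
$F{\left(r,D \right)} = \frac{24 r}{7} + \frac{121 D}{2}$ ($F{\left(r,D \right)} = \frac{\frac{48 r}{7} + 121 D}{2} = \frac{121 D + \frac{48 r}{7}}{2} = \frac{24 r}{7} + \frac{121 D}{2}$)
$- \frac{62641}{F{\left(27,W \right)}} = - \frac{62641}{\frac{24}{7} \cdot 27 + \frac{121}{2} \left(-311\right)} = - \frac{62641}{\frac{648}{7} - \frac{37631}{2}} = - \frac{62641}{- \frac{262121}{14}} = \left(-62641\right) \left(- \frac{14}{262121}\right) = \frac{876974}{262121}$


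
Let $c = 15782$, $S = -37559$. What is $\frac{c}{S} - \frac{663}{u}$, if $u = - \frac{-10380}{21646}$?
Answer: $- \frac{89864036457}{64977070} \approx -1383.0$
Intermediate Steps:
$u = \frac{5190}{10823}$ ($u = - \frac{-10380}{21646} = \left(-1\right) \left(- \frac{5190}{10823}\right) = \frac{5190}{10823} \approx 0.47953$)
$\frac{c}{S} - \frac{663}{u} = \frac{15782}{-37559} - \frac{663}{\frac{5190}{10823}} = 15782 \left(- \frac{1}{37559}\right) - \frac{2391883}{1730} = - \frac{15782}{37559} - \frac{2391883}{1730} = - \frac{89864036457}{64977070}$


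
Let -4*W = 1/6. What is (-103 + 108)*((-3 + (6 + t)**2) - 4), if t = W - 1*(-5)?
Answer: 325685/576 ≈ 565.43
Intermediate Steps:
W = -1/24 (W = -1/4/6 = -1/4*1/6 = -1/24 ≈ -0.041667)
t = 119/24 (t = -1/24 - 1*(-5) = -1/24 + 5 = 119/24 ≈ 4.9583)
(-103 + 108)*((-3 + (6 + t)**2) - 4) = (-103 + 108)*((-3 + (6 + 119/24)**2) - 4) = 5*((-3 + (263/24)**2) - 4) = 5*((-3 + 69169/576) - 4) = 5*(67441/576 - 4) = 5*(65137/576) = 325685/576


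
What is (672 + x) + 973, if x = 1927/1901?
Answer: 3129072/1901 ≈ 1646.0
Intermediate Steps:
x = 1927/1901 (x = 1927*(1/1901) = 1927/1901 ≈ 1.0137)
(672 + x) + 973 = (672 + 1927/1901) + 973 = 1279399/1901 + 973 = 3129072/1901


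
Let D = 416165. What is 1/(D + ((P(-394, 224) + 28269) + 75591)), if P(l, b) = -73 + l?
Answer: 1/519558 ≈ 1.9247e-6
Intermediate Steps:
1/(D + ((P(-394, 224) + 28269) + 75591)) = 1/(416165 + (((-73 - 394) + 28269) + 75591)) = 1/(416165 + ((-467 + 28269) + 75591)) = 1/(416165 + (27802 + 75591)) = 1/(416165 + 103393) = 1/519558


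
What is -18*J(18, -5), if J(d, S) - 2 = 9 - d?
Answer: 126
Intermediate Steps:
J(d, S) = 11 - d (J(d, S) = 2 + (9 - d) = 11 - d)
-18*J(18, -5) = -18*(11 - 1*18) = -18*(11 - 18) = -18*(-7) = 126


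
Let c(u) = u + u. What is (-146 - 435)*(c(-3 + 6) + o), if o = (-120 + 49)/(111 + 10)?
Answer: -380555/121 ≈ -3145.1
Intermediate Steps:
c(u) = 2*u
o = -71/121 ≈ -0.58678
(-146 - 435)*(c(-3 + 6) + o) = (-146 - 435)*(2*(-3 + 6) - 71/121) = -581*(2*3 - 71/121) = -581*(6 - 71/121) = -581*655/121 = -380555/121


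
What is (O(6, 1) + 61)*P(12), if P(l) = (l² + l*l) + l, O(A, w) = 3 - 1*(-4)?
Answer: 20400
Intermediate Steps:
O(A, w) = 7 (O(A, w) = 3 + 4 = 7)
P(l) = l + 2*l² (P(l) = (l² + l²) + l = 2*l² + l = l + 2*l²)
(O(6, 1) + 61)*P(12) = (7 + 61)*(12*(1 + 2*12)) = 68*(12*(1 + 24)) = 68*(12*25) = 68*300 = 20400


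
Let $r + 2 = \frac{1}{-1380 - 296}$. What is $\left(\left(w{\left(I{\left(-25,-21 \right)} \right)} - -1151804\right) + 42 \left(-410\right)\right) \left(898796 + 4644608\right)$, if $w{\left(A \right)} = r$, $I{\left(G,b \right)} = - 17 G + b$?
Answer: $\frac{2635278039010781}{419} \approx 6.2894 \cdot 10^{12}$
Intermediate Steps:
$I{\left(G,b \right)} = b - 17 G$
$r = - \frac{3353}{1676}$ ($r = -2 + \frac{1}{-1380 - 296} = -2 + \frac{1}{-1676} = -2 - \frac{1}{1676} = - \frac{3353}{1676} \approx -2.0006$)
$w{\left(A \right)} = - \frac{3353}{1676}$
$\left(\left(w{\left(I{\left(-25,-21 \right)} \right)} - -1151804\right) + 42 \left(-410\right)\right) \left(898796 + 4644608\right) = \left(\left(- \frac{3353}{1676} - -1151804\right) + 42 \left(-410\right)\right) \left(898796 + 4644608\right) = \left(\left(- \frac{3353}{1676} + 1151804\right) - 17220\right) 5543404 = \left(\frac{1930420151}{1676} - 17220\right) 5543404 = \frac{1901559431}{1676} \cdot 5543404 = \frac{2635278039010781}{419}$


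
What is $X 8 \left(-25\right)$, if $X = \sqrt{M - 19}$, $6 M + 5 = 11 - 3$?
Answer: $- 100 i \sqrt{74} \approx - 860.23 i$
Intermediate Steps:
$M = \frac{1}{2}$ ($M = - \frac{5}{6} + \frac{11 - 3}{6} = - \frac{5}{6} + \frac{1}{6} \cdot 8 = - \frac{5}{6} + \frac{4}{3} = \frac{1}{2} \approx 0.5$)
$X = \frac{i \sqrt{74}}{2}$ ($X = \sqrt{\frac{1}{2} - 19} = \sqrt{- \frac{37}{2}} = \frac{i \sqrt{74}}{2} \approx 4.3012 i$)
$X 8 \left(-25\right) = \frac{i \sqrt{74}}{2} \cdot 8 \left(-25\right) = 4 i \sqrt{74} \left(-25\right) = - 100 i \sqrt{74}$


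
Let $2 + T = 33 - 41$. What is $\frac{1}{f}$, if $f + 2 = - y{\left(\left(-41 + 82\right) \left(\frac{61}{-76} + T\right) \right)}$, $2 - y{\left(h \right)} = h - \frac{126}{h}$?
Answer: $- \frac{2558236}{1142568089} \approx -0.002239$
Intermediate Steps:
$T = -10$ ($T = -2 + \left(33 - 41\right) = -2 - 8 = -10$)
$y{\left(h \right)} = 2 - h + \frac{126}{h}$ ($y{\left(h \right)} = 2 - \left(h - \frac{126}{h}\right) = 2 - h + \frac{126}{h}$)
$f = - \frac{1142568089}{2558236}$ ($f = -2 - \left(2 - \left(-41 + 82\right) \left(\frac{61}{-76} - 10\right) + \frac{126}{\left(-41 + 82\right) \left(\frac{61}{-76} - 10\right)}\right) = -2 - \left(2 - 41 \left(61 \left(- \frac{1}{76}\right) - 10\right) + \frac{126}{41 \left(61 \left(- \frac{1}{76}\right) - 10\right)}\right) = -2 - \left(2 - 41 \left(- \frac{61}{76} - 10\right) + \frac{126}{41 \left(- \frac{61}{76} - 10\right)}\right) = -2 - \left(2 - 41 \left(- \frac{821}{76}\right) + \frac{126}{41 \left(- \frac{821}{76}\right)}\right) = -2 - \left(2 - - \frac{33661}{76} + \frac{126}{- \frac{33661}{76}}\right) = -2 - \left(2 + \frac{33661}{76} + 126 \left(- \frac{76}{33661}\right)\right) = -2 - \left(2 + \frac{33661}{76} - \frac{9576}{33661}\right) = -2 - \frac{1137451617}{2558236} = - \frac{1142568089}{2558236} \approx -446.62$)
$\frac{1}{f} = \frac{1}{- \frac{1142568089}{2558236}} = - \frac{2558236}{1142568089}$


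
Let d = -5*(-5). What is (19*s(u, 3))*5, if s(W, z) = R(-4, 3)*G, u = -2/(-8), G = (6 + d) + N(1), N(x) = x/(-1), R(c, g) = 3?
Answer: 8550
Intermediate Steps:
N(x) = -x (N(x) = x*(-1) = -x)
d = 25
G = 30 (G = (6 + 25) - 1*1 = 31 - 1 = 30)
u = ¼ (u = -2*(-⅛) = ¼ ≈ 0.25000)
s(W, z) = 90 (s(W, z) = 3*30 = 90)
(19*s(u, 3))*5 = (19*90)*5 = 1710*5 = 8550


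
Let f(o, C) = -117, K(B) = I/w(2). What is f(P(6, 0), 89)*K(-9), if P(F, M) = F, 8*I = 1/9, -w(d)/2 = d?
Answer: 13/32 ≈ 0.40625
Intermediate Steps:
w(d) = -2*d
I = 1/72 (I = (⅛)/9 = (⅛)*(⅑) = 1/72 ≈ 0.013889)
K(B) = -1/288 (K(B) = 1/(72*((-2*2))) = (1/72)/(-4) = (1/72)*(-¼) = -1/288)
f(P(6, 0), 89)*K(-9) = -117*(-1/288) = 13/32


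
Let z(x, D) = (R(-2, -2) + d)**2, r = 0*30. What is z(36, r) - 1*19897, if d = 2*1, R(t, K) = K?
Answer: -19897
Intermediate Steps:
r = 0
d = 2
z(x, D) = 0 (z(x, D) = (-2 + 2)**2 = 0**2 = 0)
z(36, r) - 1*19897 = 0 - 1*19897 = 0 - 19897 = -19897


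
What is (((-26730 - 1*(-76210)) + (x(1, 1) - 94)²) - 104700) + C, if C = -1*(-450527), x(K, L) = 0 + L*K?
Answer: 403956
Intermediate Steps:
x(K, L) = K*L (x(K, L) = 0 + K*L = K*L)
C = 450527
(((-26730 - 1*(-76210)) + (x(1, 1) - 94)²) - 104700) + C = (((-26730 - 1*(-76210)) + (1*1 - 94)²) - 104700) + 450527 = (((-26730 + 76210) + (1 - 94)²) - 104700) + 450527 = ((49480 + (-93)²) - 104700) + 450527 = ((49480 + 8649) - 104700) + 450527 = (58129 - 104700) + 450527 = -46571 + 450527 = 403956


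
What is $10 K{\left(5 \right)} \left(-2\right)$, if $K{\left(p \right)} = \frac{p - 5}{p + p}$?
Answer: $0$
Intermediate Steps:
$K{\left(p \right)} = \frac{-5 + p}{2 p}$
$10 K{\left(5 \right)} \left(-2\right) = 10 \frac{-5 + 5}{2 \cdot 5} \left(-2\right) = 10 \cdot \frac{1}{2} \cdot \frac{1}{5} \cdot 0 \left(-2\right) = 10 \cdot 0 \left(-2\right) = 0 \left(-2\right) = 0$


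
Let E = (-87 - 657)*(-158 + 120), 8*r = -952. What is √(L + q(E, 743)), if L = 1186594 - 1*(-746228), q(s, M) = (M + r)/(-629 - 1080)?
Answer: √5645155425366/1709 ≈ 1390.3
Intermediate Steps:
r = -119 (r = (⅛)*(-952) = -119)
E = 28272 (E = -744*(-38) = 28272)
q(s, M) = 119/1709 - M/1709 (q(s, M) = (M - 119)/(-629 - 1080) = (-119 + M)/(-1709) = (-119 + M)*(-1/1709) = 119/1709 - M/1709)
L = 1932822 (L = 1186594 + 746228 = 1932822)
√(L + q(E, 743)) = √(1932822 + (119/1709 - 1/1709*743)) = √(1932822 + (119/1709 - 743/1709)) = √(1932822 - 624/1709) = √(3303192174/1709) = √5645155425366/1709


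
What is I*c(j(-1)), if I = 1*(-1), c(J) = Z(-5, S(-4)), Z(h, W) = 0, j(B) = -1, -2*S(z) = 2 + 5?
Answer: 0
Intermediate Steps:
S(z) = -7/2 (S(z) = -(2 + 5)/2 = -½*7 = -7/2)
c(J) = 0
I = -1
I*c(j(-1)) = -1*0 = 0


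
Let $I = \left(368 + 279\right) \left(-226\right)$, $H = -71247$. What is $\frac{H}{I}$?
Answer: $\frac{71247}{146222} \approx 0.48725$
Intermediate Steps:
$I = -146222$ ($I = 647 \left(-226\right) = -146222$)
$\frac{H}{I} = - \frac{71247}{-146222} = \left(-71247\right) \left(- \frac{1}{146222}\right) = \frac{71247}{146222}$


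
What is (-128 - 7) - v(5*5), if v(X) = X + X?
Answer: -185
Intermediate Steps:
v(X) = 2*X
(-128 - 7) - v(5*5) = (-128 - 7) - 2*5*5 = -135 - 2*25 = -135 - 1*50 = -135 - 50 = -185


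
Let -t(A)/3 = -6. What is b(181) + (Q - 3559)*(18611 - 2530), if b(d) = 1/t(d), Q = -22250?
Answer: -7470621521/18 ≈ -4.1503e+8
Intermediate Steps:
t(A) = 18 (t(A) = -3*(-6) = 18)
b(d) = 1/18
b(181) + (Q - 3559)*(18611 - 2530) = 1/18 + (-22250 - 3559)*(18611 - 2530) = 1/18 - 25809*16081 = 1/18 - 415034529 = -7470621521/18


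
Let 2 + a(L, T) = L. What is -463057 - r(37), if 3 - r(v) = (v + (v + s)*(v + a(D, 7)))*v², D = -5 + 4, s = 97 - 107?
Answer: 844335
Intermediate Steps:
s = -10
D = -1
a(L, T) = -2 + L
r(v) = 3 - v²*(v + (-10 + v)*(-3 + v)) (r(v) = 3 - (v + (v - 10)*(v + (-2 - 1)))*v² = 3 - (v + (-10 + v)*(v - 3))*v² = 3 - (v + (-10 + v)*(-3 + v))*v² = 3 - v²*(v + (-10 + v)*(-3 + v)))
-463057 - r(37) = -463057 - (3 - 1*37⁴ - 30*37² + 12*37³) = -463057 - (3 - 1*1874161 - 30*1369 + 12*50653) = -463057 - (3 - 1874161 - 41070 + 607836) = -463057 - 1*(-1307392) = -463057 + 1307392 = 844335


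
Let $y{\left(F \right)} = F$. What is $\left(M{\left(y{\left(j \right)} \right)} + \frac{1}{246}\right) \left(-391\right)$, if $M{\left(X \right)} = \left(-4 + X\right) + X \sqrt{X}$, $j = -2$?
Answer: $\frac{576725}{246} + 782 i \sqrt{2} \approx 2344.4 + 1105.9 i$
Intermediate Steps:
$M{\left(X \right)} = -4 + X + X^{\frac{3}{2}}$ ($M{\left(X \right)} = \left(-4 + X\right) + X^{\frac{3}{2}} = -4 + X + X^{\frac{3}{2}}$)
$\left(M{\left(y{\left(j \right)} \right)} + \frac{1}{246}\right) \left(-391\right) = \left(\left(-4 - 2 + \left(-2\right)^{\frac{3}{2}}\right) + \frac{1}{246}\right) \left(-391\right) = \left(\left(-4 - 2 - 2 i \sqrt{2}\right) + \frac{1}{246}\right) \left(-391\right) = \left(\left(-6 - 2 i \sqrt{2}\right) + \frac{1}{246}\right) \left(-391\right) = \left(- \frac{1475}{246} - 2 i \sqrt{2}\right) \left(-391\right) = \frac{576725}{246} + 782 i \sqrt{2}$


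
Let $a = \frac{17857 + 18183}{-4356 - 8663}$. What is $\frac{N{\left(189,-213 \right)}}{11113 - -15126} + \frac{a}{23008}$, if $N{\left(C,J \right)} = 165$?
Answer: $\frac{6059829565}{982457535916} \approx 0.006168$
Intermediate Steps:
$a = - \frac{36040}{13019}$ ($a = \frac{36040}{-13019} = 36040 \left(- \frac{1}{13019}\right) = - \frac{36040}{13019} \approx -2.7683$)
$\frac{N{\left(189,-213 \right)}}{11113 - -15126} + \frac{a}{23008} = \frac{165}{11113 - -15126} - \frac{36040}{13019 \cdot 23008} = \frac{165}{11113 + 15126} - \frac{4505}{37442644} = \frac{165}{26239} - \frac{4505}{37442644} = \frac{6059829565}{982457535916}$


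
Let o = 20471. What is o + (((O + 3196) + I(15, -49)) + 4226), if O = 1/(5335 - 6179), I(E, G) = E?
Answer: 23554351/844 ≈ 27908.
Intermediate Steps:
O = -1/844 (O = 1/(-844) = -1/844 ≈ -0.0011848)
o + (((O + 3196) + I(15, -49)) + 4226) = 20471 + (((-1/844 + 3196) + 15) + 4226) = 20471 + ((2697423/844 + 15) + 4226) = 20471 + (2710083/844 + 4226) = 20471 + 6276827/844 = 23554351/844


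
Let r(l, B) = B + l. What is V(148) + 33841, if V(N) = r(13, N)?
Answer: 34002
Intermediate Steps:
V(N) = 13 + N (V(N) = N + 13 = 13 + N)
V(148) + 33841 = (13 + 148) + 33841 = 161 + 33841 = 34002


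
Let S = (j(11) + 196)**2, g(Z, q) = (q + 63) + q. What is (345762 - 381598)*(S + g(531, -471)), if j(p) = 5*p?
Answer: -2226203992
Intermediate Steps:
g(Z, q) = 63 + 2*q (g(Z, q) = (63 + q) + q = 63 + 2*q)
S = 63001 (S = (5*11 + 196)**2 = (55 + 196)**2 = 251**2 = 63001)
(345762 - 381598)*(S + g(531, -471)) = (345762 - 381598)*(63001 + (63 + 2*(-471))) = -35836*(63001 + (63 - 942)) = -35836*(63001 - 879) = -35836*62122 = -2226203992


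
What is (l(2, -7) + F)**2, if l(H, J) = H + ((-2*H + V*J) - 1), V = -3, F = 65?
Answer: 6889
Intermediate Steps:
l(H, J) = -1 - H - 3*J (l(H, J) = H + ((-2*H - 3*J) - 1) = H + ((-3*J - 2*H) - 1) = H + (-1 - 3*J - 2*H) = -1 - H - 3*J)
(l(2, -7) + F)**2 = ((-1 - 1*2 - 3*(-7)) + 65)**2 = ((-1 - 2 + 21) + 65)**2 = (18 + 65)**2 = 83**2 = 6889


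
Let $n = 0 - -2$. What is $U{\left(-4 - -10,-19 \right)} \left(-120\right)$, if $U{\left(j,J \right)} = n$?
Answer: $-240$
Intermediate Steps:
$n = 2$ ($n = 0 + 2 = 2$)
$U{\left(j,J \right)} = 2$
$U{\left(-4 - -10,-19 \right)} \left(-120\right) = 2 \left(-120\right) = -240$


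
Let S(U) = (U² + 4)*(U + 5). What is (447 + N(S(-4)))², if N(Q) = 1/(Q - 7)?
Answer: 33779344/169 ≈ 1.9988e+5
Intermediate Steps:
S(U) = (4 + U²)*(5 + U)
N(Q) = 1/(-7 + Q)
(447 + N(S(-4)))² = (447 + 1/(-7 + (20 + (-4)³ + 4*(-4) + 5*(-4)²)))² = (447 + 1/(-7 + (20 - 64 - 16 + 5*16)))² = (447 + 1/(-7 + (20 - 64 - 16 + 80)))² = (447 + 1/(-7 + 20))² = (447 + 1/13)² = (5812/13)² = 33779344/169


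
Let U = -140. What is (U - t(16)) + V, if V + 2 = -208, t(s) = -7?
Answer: -343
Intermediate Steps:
V = -210 (V = -2 - 208 = -210)
(U - t(16)) + V = (-140 - 1*(-7)) - 210 = (-140 + 7) - 210 = -133 - 210 = -343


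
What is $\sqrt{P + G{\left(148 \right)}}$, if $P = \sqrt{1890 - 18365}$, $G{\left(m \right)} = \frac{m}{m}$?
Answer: $\sqrt{1 + 5 i \sqrt{659}} \approx 8.0424 + 7.9799 i$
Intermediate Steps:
$G{\left(m \right)} = 1$
$P = 5 i \sqrt{659}$ ($P = \sqrt{-16475} = 5 i \sqrt{659} \approx 128.35 i$)
$\sqrt{P + G{\left(148 \right)}} = \sqrt{5 i \sqrt{659} + 1} = \sqrt{1 + 5 i \sqrt{659}}$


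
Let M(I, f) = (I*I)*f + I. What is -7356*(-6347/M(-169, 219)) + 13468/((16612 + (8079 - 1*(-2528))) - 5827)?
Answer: 19339272169/2389291580 ≈ 8.0941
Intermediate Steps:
M(I, f) = I + f*I**2 (M(I, f) = I**2*f + I = f*I**2 + I = I + f*I**2)
-7356*(-6347/M(-169, 219)) + 13468/((16612 + (8079 - 1*(-2528))) - 5827) = -7356*6347/(169*(1 - 169*219)) + 13468/((16612 + (8079 - 1*(-2528))) - 5827) = -7356*6347/(169*(1 - 37011)) + 13468/((16612 + (8079 + 2528)) - 5827) = -7356/(-169*(-37010)*(-1/6347)) + 13468/((16612 + 10607) - 5827) = -7356/(6254690*(-1/6347)) + 13468/(27219 - 5827) = -7356/(-6254690/6347) + 13468/21392 = -7356*(-6347/6254690) + 13468*(1/21392) = 23344266/3127345 + 481/764 = 19339272169/2389291580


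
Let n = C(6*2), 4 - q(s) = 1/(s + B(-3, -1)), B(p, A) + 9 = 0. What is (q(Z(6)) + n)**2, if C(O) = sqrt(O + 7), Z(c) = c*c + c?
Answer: 37852/1089 + 262*sqrt(19)/33 ≈ 69.365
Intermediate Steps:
Z(c) = c + c**2 (Z(c) = c**2 + c = c + c**2)
B(p, A) = -9 (B(p, A) = -9 + 0 = -9)
C(O) = sqrt(7 + O)
q(s) = 4 - 1/(-9 + s) (q(s) = 4 - 1/(s - 9) = 4 - 1/(-9 + s))
n = sqrt(19) (n = sqrt(7 + 6*2) = sqrt(7 + 12) = sqrt(19) ≈ 4.3589)
(q(Z(6)) + n)**2 = ((-37 + 4*(6*(1 + 6)))/(-9 + 6*(1 + 6)) + sqrt(19))**2 = ((-37 + 4*(6*7))/(-9 + 6*7) + sqrt(19))**2 = ((-37 + 4*42)/(-9 + 42) + sqrt(19))**2 = ((-37 + 168)/33 + sqrt(19))**2 = ((1/33)*131 + sqrt(19))**2 = (131/33 + sqrt(19))**2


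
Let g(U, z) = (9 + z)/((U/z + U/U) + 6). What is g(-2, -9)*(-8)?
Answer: 0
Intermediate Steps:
g(U, z) = (9 + z)/(7 + U/z) (g(U, z) = (9 + z)/((U/z + 1) + 6) = (9 + z)/((1 + U/z) + 6) = (9 + z)/(7 + U/z))
g(-2, -9)*(-8) = -9*(9 - 9)/(-2 + 7*(-9))*(-8) = -9*0/(-2 - 63)*(-8) = -9*0/(-65)*(-8) = -9*(-1/65)*0*(-8) = 0*(-8) = 0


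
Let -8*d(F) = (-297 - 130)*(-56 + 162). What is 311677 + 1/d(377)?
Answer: 7053562191/22631 ≈ 3.1168e+5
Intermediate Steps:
d(F) = 22631/4 (d(F) = -(-297 - 130)*(-56 + 162)/8 = -(-427)*106/8 = -⅛*(-45262) = 22631/4)
311677 + 1/d(377) = 311677 + 1/(22631/4) = 311677 + 4/22631 = 7053562191/22631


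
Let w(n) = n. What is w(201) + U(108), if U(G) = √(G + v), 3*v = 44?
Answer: 201 + 4*√69/3 ≈ 212.08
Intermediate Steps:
v = 44/3 (v = (⅓)*44 = 44/3 ≈ 14.667)
U(G) = √(44/3 + G) (U(G) = √(G + 44/3) = √(44/3 + G))
w(201) + U(108) = 201 + √(132 + 9*108)/3 = 201 + √(132 + 972)/3 = 201 + √1104/3 = 201 + (4*√69)/3 = 201 + 4*√69/3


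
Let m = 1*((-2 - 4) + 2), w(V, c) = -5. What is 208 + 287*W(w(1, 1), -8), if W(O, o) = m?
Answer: -940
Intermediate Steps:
m = -4 (m = 1*(-6 + 2) = 1*(-4) = -4)
W(O, o) = -4
208 + 287*W(w(1, 1), -8) = 208 + 287*(-4) = 208 - 1148 = -940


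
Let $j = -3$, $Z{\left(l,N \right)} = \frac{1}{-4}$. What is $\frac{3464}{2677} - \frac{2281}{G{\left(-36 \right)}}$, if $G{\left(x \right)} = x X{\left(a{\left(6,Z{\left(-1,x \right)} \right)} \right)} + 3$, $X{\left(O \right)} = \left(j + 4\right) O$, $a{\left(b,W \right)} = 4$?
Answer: $\frac{6594661}{377457} \approx 17.471$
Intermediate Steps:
$Z{\left(l,N \right)} = - \frac{1}{4}$
$X{\left(O \right)} = O$ ($X{\left(O \right)} = \left(-3 + 4\right) O = 1 O = O$)
$G{\left(x \right)} = 3 + 4 x$ ($G{\left(x \right)} = x 4 + 3 = 4 x + 3 = 3 + 4 x$)
$\frac{3464}{2677} - \frac{2281}{G{\left(-36 \right)}} = \frac{3464}{2677} - \frac{2281}{3 + 4 \left(-36\right)} = 3464 \cdot \frac{1}{2677} - \frac{2281}{3 - 144} = \frac{3464}{2677} - \frac{2281}{-141} = \frac{3464}{2677} - - \frac{2281}{141} = \frac{3464}{2677} + \frac{2281}{141} = \frac{6594661}{377457}$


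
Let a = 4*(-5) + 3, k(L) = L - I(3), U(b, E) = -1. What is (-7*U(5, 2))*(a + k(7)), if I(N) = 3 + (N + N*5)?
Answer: -217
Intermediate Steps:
I(N) = 3 + 6*N (I(N) = 3 + (N + 5*N) = 3 + 6*N)
k(L) = -21 + L (k(L) = L - (3 + 6*3) = L - (3 + 18) = L - 1*21 = L - 21 = -21 + L)
a = -17 (a = -20 + 3 = -17)
(-7*U(5, 2))*(a + k(7)) = (-7*(-1))*(-17 + (-21 + 7)) = 7*(-17 - 14) = 7*(-31) = -217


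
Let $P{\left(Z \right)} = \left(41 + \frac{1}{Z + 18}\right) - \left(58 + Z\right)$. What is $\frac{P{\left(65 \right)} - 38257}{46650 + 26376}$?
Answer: $- \frac{530356}{1010193} \approx -0.525$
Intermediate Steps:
$P{\left(Z \right)} = -17 + \frac{1}{18 + Z} - Z$ ($P{\left(Z \right)} = \left(41 + \frac{1}{18 + Z}\right) - \left(58 + Z\right) = -17 + \frac{1}{18 + Z} - Z$)
$\frac{P{\left(65 \right)} - 38257}{46650 + 26376} = \frac{\frac{-305 - 65^{2} - 2275}{18 + 65} - 38257}{46650 + 26376} = \frac{\frac{-305 - 4225 - 2275}{83} - 38257}{73026} = \left(\frac{-305 - 4225 - 2275}{83} - 38257\right) \frac{1}{73026} = \left(\frac{1}{83} \left(-6805\right) - 38257\right) \frac{1}{73026} = \left(- \frac{6805}{83} - 38257\right) \frac{1}{73026} = \left(- \frac{3182136}{83}\right) \frac{1}{73026} = - \frac{530356}{1010193}$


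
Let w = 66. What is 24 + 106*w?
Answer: 7020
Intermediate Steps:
24 + 106*w = 24 + 106*66 = 24 + 6996 = 7020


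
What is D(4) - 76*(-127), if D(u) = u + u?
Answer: 9660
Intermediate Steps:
D(u) = 2*u
D(4) - 76*(-127) = 2*4 - 76*(-127) = 8 + 9652 = 9660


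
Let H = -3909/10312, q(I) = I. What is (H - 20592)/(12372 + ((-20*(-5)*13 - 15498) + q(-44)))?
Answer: 212348613/19283440 ≈ 11.012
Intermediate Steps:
H = -3909/10312 (H = -3909*1/10312 = -3909/10312 ≈ -0.37907)
(H - 20592)/(12372 + ((-20*(-5)*13 - 15498) + q(-44))) = (-3909/10312 - 20592)/(12372 + ((-20*(-5)*13 - 15498) - 44)) = -212348613/(10312*(12372 + ((100*13 - 15498) - 44))) = -212348613/(10312*(12372 + ((1300 - 15498) - 44))) = -212348613/(10312*(12372 + (-14198 - 44))) = -212348613/(10312*(12372 - 14242)) = -212348613/10312/(-1870) = -212348613/10312*(-1/1870) = 212348613/19283440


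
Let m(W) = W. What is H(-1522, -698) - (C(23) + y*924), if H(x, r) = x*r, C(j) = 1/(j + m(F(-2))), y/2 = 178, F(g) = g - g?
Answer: 16868475/23 ≈ 7.3341e+5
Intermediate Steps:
F(g) = 0
y = 356 (y = 2*178 = 356)
C(j) = 1/j (C(j) = 1/(j + 0) = 1/j)
H(x, r) = r*x
H(-1522, -698) - (C(23) + y*924) = -698*(-1522) - (1/23 + 356*924) = 1062356 - (1/23 + 328944) = 1062356 - 1*7565713/23 = 1062356 - 7565713/23 = 16868475/23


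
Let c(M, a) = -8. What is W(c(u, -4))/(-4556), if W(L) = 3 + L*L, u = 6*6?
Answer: -1/68 ≈ -0.014706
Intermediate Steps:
u = 36
W(L) = 3 + L²
W(c(u, -4))/(-4556) = (3 + (-8)²)/(-4556) = (3 + 64)*(-1/4556) = 67*(-1/4556) = -1/68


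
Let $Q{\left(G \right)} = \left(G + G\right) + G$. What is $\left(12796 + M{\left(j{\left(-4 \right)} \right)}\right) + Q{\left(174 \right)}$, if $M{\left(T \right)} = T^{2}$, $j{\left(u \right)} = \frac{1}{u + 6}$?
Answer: $\frac{53273}{4} \approx 13318.0$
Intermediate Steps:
$j{\left(u \right)} = \frac{1}{6 + u}$
$Q{\left(G \right)} = 3 G$ ($Q{\left(G \right)} = 2 G + G = 3 G$)
$\left(12796 + M{\left(j{\left(-4 \right)} \right)}\right) + Q{\left(174 \right)} = \left(12796 + \left(\frac{1}{6 - 4}\right)^{2}\right) + 3 \cdot 174 = \left(12796 + \left(\frac{1}{2}\right)^{2}\right) + 522 = \left(12796 + \frac{1}{4}\right) + 522 = \frac{51185}{4} + 522 = \frac{53273}{4}$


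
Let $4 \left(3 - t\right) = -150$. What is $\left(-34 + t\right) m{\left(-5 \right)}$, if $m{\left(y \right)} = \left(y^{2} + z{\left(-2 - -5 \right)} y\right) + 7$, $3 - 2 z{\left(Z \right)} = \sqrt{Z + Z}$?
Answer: $\frac{637}{4} + \frac{65 \sqrt{6}}{4} \approx 199.05$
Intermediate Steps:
$z{\left(Z \right)} = \frac{3}{2} - \frac{\sqrt{2} \sqrt{Z}}{2}$ ($z{\left(Z \right)} = \frac{3}{2} - \frac{\sqrt{Z + Z}}{2} = \frac{3}{2} - \frac{\sqrt{2 Z}}{2} = \frac{3}{2} - \frac{\sqrt{2} \sqrt{Z}}{2}$)
$m{\left(y \right)} = 7 + y^{2} + y \left(\frac{3}{2} - \frac{\sqrt{6}}{2}\right)$ ($m{\left(y \right)} = \left(y^{2} + \left(\frac{3}{2} - \frac{\sqrt{2} \sqrt{-2 - -5}}{2}\right) y\right) + 7 = \left(y^{2} + \left(\frac{3}{2} - \frac{\sqrt{2} \sqrt{-2 + 5}}{2}\right) y\right) + 7 = \left(y^{2} + \left(\frac{3}{2} - \frac{\sqrt{2} \sqrt{3}}{2}\right) y\right) + 7 = \left(y^{2} + \left(\frac{3}{2} - \frac{\sqrt{6}}{2}\right) y\right) + 7 = \left(y^{2} + y \left(\frac{3}{2} - \frac{\sqrt{6}}{2}\right)\right) + 7 = 7 + y^{2} + y \left(\frac{3}{2} - \frac{\sqrt{6}}{2}\right)$)
$t = \frac{81}{2}$ ($t = 3 - - \frac{75}{2} = 3 + \frac{75}{2} = \frac{81}{2} \approx 40.5$)
$\left(-34 + t\right) m{\left(-5 \right)} = \left(-34 + \frac{81}{2}\right) \left(7 + \left(-5\right)^{2} + \frac{1}{2} \left(-5\right) \left(3 - \sqrt{6}\right)\right) = \frac{13 \left(7 + 25 - \left(\frac{15}{2} - \frac{5 \sqrt{6}}{2}\right)\right)}{2} = \frac{13 \left(\frac{49}{2} + \frac{5 \sqrt{6}}{2}\right)}{2} = \frac{637}{4} + \frac{65 \sqrt{6}}{4}$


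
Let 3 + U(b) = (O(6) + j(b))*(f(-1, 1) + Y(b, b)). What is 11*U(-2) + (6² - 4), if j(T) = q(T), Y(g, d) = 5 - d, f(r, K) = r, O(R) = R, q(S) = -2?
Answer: 263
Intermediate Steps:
j(T) = -2
U(b) = 13 - 4*b (U(b) = -3 + (6 - 2)*(-1 + (5 - b)) = -3 + 4*(4 - b) = -3 + (16 - 4*b) = 13 - 4*b)
11*U(-2) + (6² - 4) = 11*(13 - 4*(-2)) + (6² - 4) = 11*(13 + 8) + (36 - 4) = 11*21 + 32 = 231 + 32 = 263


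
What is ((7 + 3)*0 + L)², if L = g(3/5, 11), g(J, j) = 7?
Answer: 49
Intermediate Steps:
L = 7
((7 + 3)*0 + L)² = ((7 + 3)*0 + 7)² = (10*0 + 7)² = (0 + 7)² = 7² = 49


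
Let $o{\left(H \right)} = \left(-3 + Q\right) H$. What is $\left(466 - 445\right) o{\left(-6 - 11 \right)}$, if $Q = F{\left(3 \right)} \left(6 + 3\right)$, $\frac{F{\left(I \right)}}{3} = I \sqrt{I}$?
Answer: $1071 - 28917 \sqrt{3} \approx -49015.0$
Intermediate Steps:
$F{\left(I \right)} = 3 I^{\frac{3}{2}}$ ($F{\left(I \right)} = 3 I \sqrt{I} = 3 I^{\frac{3}{2}}$)
$Q = 81 \sqrt{3}$ ($Q = 3 \cdot 3^{\frac{3}{2}} \left(6 + 3\right) = 3 \cdot 3 \sqrt{3} \cdot 9 = 9 \sqrt{3} \cdot 9 = 81 \sqrt{3} \approx 140.3$)
$o{\left(H \right)} = H \left(-3 + 81 \sqrt{3}\right)$ ($o{\left(H \right)} = \left(-3 + 81 \sqrt{3}\right) H = H \left(-3 + 81 \sqrt{3}\right)$)
$\left(466 - 445\right) o{\left(-6 - 11 \right)} = \left(466 - 445\right) 3 \left(-6 - 11\right) \left(-1 + 27 \sqrt{3}\right) = 21 \cdot 3 \left(-17\right) \left(-1 + 27 \sqrt{3}\right) = 21 \left(51 - 1377 \sqrt{3}\right) = 1071 - 28917 \sqrt{3}$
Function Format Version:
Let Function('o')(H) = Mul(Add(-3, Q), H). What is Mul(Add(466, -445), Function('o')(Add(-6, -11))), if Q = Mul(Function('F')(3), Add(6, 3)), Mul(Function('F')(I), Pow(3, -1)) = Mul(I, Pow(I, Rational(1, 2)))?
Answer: Add(1071, Mul(-28917, Pow(3, Rational(1, 2)))) ≈ -49015.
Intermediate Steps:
Function('F')(I) = Mul(3, Pow(I, Rational(3, 2))) (Function('F')(I) = Mul(3, Mul(I, Pow(I, Rational(1, 2)))) = Mul(3, Pow(I, Rational(3, 2))))
Q = Mul(81, Pow(3, Rational(1, 2))) (Q = Mul(Mul(3, Pow(3, Rational(3, 2))), Add(6, 3)) = Mul(Mul(3, Mul(3, Pow(3, Rational(1, 2)))), 9) = Mul(Mul(9, Pow(3, Rational(1, 2))), 9) = Mul(81, Pow(3, Rational(1, 2))) ≈ 140.30)
Function('o')(H) = Mul(H, Add(-3, Mul(81, Pow(3, Rational(1, 2))))) (Function('o')(H) = Mul(Add(-3, Mul(81, Pow(3, Rational(1, 2)))), H) = Mul(H, Add(-3, Mul(81, Pow(3, Rational(1, 2))))))
Mul(Add(466, -445), Function('o')(Add(-6, -11))) = Mul(Add(466, -445), Mul(3, Add(-6, -11), Add(-1, Mul(27, Pow(3, Rational(1, 2)))))) = Mul(21, Mul(3, -17, Add(-1, Mul(27, Pow(3, Rational(1, 2)))))) = Mul(21, Add(51, Mul(-1377, Pow(3, Rational(1, 2))))) = Add(1071, Mul(-28917, Pow(3, Rational(1, 2))))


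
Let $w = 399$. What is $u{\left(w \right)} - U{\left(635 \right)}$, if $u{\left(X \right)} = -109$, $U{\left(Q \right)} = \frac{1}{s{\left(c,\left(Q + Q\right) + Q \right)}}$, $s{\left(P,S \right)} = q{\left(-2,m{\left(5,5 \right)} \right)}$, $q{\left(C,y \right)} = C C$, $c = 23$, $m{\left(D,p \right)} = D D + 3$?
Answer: $- \frac{437}{4} \approx -109.25$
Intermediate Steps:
$m{\left(D,p \right)} = 3 + D^{2}$ ($m{\left(D,p \right)} = D^{2} + 3 = 3 + D^{2}$)
$q{\left(C,y \right)} = C^{2}$
$s{\left(P,S \right)} = 4$ ($s{\left(P,S \right)} = \left(-2\right)^{2} = 4$)
$U{\left(Q \right)} = \frac{1}{4}$
$u{\left(w \right)} - U{\left(635 \right)} = -109 - \frac{1}{4} = - \frac{437}{4}$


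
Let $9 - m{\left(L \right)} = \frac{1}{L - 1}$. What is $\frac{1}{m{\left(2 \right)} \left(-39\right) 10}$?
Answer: $- \frac{1}{3120} \approx -0.00032051$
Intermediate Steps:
$m{\left(L \right)} = 9 - \frac{1}{-1 + L}$ ($m{\left(L \right)} = 9 - \frac{1}{L - 1} = 9 - \frac{1}{-1 + L}$)
$\frac{1}{m{\left(2 \right)} \left(-39\right) 10} = \frac{1}{\frac{-10 + 9 \cdot 2}{-1 + 2} \left(-39\right) 10} = \frac{1}{\frac{-10 + 18}{1} \left(-39\right) 10} = \frac{1}{1 \cdot 8 \left(-39\right) 10} = \frac{1}{8 \left(-39\right) 10} = \frac{1}{\left(-312\right) 10} = \frac{1}{-3120} = - \frac{1}{3120}$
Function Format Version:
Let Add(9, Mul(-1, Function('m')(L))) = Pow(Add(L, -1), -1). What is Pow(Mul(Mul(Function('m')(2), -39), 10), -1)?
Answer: Rational(-1, 3120) ≈ -0.00032051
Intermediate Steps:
Function('m')(L) = Add(9, Mul(-1, Pow(Add(-1, L), -1))) (Function('m')(L) = Add(9, Mul(-1, Pow(Add(L, -1), -1))) = Add(9, Mul(-1, Pow(Add(-1, L), -1))))
Pow(Mul(Mul(Function('m')(2), -39), 10), -1) = Pow(Mul(Mul(Mul(Pow(Add(-1, 2), -1), Add(-10, Mul(9, 2))), -39), 10), -1) = Pow(Mul(Mul(Mul(Pow(1, -1), Add(-10, 18)), -39), 10), -1) = Pow(Mul(Mul(Mul(1, 8), -39), 10), -1) = Pow(Mul(Mul(8, -39), 10), -1) = Pow(Mul(-312, 10), -1) = Pow(-3120, -1) = Rational(-1, 3120)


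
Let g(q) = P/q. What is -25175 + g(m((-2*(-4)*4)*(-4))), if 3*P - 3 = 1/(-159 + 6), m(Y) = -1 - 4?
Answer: -57777083/2295 ≈ -25175.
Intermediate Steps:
m(Y) = -5
P = 458/459 (P = 1 + 1/(3*(-159 + 6)) = 1 + (⅓)/(-153) = 1 + (⅓)*(-1/153) = 1 - 1/459 = 458/459 ≈ 0.99782)
g(q) = 458/(459*q)
-25175 + g(m((-2*(-4)*4)*(-4))) = -25175 + (458/459)/(-5) = -25175 + (458/459)*(-⅕) = -25175 - 458/2295 = -57777083/2295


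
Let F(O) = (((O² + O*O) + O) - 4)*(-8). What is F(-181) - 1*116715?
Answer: -639411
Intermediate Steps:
F(O) = 32 - 16*O² - 8*O (F(O) = (((O² + O²) + O) - 4)*(-8) = ((2*O² + O) - 4)*(-8) = ((O + 2*O²) - 4)*(-8) = (-4 + O + 2*O²)*(-8) = 32 - 16*O² - 8*O)
F(-181) - 1*116715 = (32 - 16*(-181)² - 8*(-181)) - 1*116715 = (32 - 16*32761 + 1448) - 116715 = (32 - 524176 + 1448) - 116715 = -522696 - 116715 = -639411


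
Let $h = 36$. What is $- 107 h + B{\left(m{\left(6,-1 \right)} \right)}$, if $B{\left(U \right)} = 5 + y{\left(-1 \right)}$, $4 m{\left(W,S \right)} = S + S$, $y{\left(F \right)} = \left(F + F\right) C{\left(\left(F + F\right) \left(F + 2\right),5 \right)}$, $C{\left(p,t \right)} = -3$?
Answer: $-3841$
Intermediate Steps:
$y{\left(F \right)} = - 6 F$ ($y{\left(F \right)} = \left(F + F\right) \left(-3\right) = 2 F \left(-3\right) = - 6 F$)
$m{\left(W,S \right)} = \frac{S}{2}$ ($m{\left(W,S \right)} = \frac{S + S}{4} = \frac{2 S}{4} = \frac{S}{2}$)
$B{\left(U \right)} = 11$ ($B{\left(U \right)} = 5 - -6 = 5 + 6 = 11$)
$- 107 h + B{\left(m{\left(6,-1 \right)} \right)} = \left(-107\right) 36 + 11 = -3852 + 11 = -3841$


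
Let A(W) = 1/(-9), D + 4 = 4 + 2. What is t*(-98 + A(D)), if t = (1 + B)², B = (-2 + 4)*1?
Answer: -883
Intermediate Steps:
B = 2 (B = 2*1 = 2)
D = 2 (D = -4 + (4 + 2) = -4 + 6 = 2)
A(W) = -⅑
t = 9 (t = (1 + 2)² = 3² = 9)
t*(-98 + A(D)) = 9*(-98 - ⅑) = 9*(-883/9) = -883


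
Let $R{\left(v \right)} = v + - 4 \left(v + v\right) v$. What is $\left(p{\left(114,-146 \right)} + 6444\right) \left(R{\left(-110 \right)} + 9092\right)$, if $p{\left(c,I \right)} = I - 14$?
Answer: $-551848312$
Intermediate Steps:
$p{\left(c,I \right)} = -14 + I$ ($p{\left(c,I \right)} = I - 14 = -14 + I$)
$R{\left(v \right)} = v - 8 v^{2}$ ($R{\left(v \right)} = v + - 4 \cdot 2 v v = v + - 8 v v = v - 8 v^{2}$)
$\left(p{\left(114,-146 \right)} + 6444\right) \left(R{\left(-110 \right)} + 9092\right) = \left(\left(-14 - 146\right) + 6444\right) \left(- 110 \left(1 - -880\right) + 9092\right) = \left(-160 + 6444\right) \left(- 110 \left(1 + 880\right) + 9092\right) = 6284 \left(\left(-110\right) 881 + 9092\right) = 6284 \left(-96910 + 9092\right) = 6284 \left(-87818\right) = -551848312$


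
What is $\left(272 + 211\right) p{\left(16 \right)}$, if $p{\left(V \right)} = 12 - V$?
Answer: $-1932$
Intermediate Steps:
$\left(272 + 211\right) p{\left(16 \right)} = \left(272 + 211\right) \left(12 - 16\right) = 483 \left(12 - 16\right) = 483 \left(-4\right) = -1932$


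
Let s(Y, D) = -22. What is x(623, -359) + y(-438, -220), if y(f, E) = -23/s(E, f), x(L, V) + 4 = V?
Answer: -7963/22 ≈ -361.95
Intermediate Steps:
x(L, V) = -4 + V
y(f, E) = 23/22 (y(f, E) = -23/(-22) = -23*(-1/22) = 23/22)
x(623, -359) + y(-438, -220) = (-4 - 359) + 23/22 = -363 + 23/22 = -7963/22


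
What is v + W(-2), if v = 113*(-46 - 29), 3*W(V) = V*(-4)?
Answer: -25417/3 ≈ -8472.3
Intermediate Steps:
W(V) = -4*V/3 (W(V) = (V*(-4))/3 = (-4*V)/3 = -4*V/3)
v = -8475 (v = 113*(-75) = -8475)
v + W(-2) = -8475 - 4/3*(-2) = -8475 + 8/3 = -25417/3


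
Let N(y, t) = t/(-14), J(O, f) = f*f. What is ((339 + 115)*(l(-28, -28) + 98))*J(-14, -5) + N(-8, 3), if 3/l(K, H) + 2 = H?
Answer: 15556307/14 ≈ 1.1112e+6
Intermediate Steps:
J(O, f) = f²
l(K, H) = 3/(-2 + H)
N(y, t) = -t/14 (N(y, t) = t*(-1/14) = -t/14)
((339 + 115)*(l(-28, -28) + 98))*J(-14, -5) + N(-8, 3) = ((339 + 115)*(3/(-2 - 28) + 98))*(-5)² - 1/14*3 = (454*(3/(-30) + 98))*25 - 3/14 = (454*(3*(-1/30) + 98))*25 - 3/14 = (454*(-⅒ + 98))*25 - 3/14 = (454*(979/10))*25 - 3/14 = (222233/5)*25 - 3/14 = 1111165 - 3/14 = 15556307/14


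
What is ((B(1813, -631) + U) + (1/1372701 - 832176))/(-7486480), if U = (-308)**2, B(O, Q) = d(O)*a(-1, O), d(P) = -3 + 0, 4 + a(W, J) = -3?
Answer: 101208009299/1027669858248 ≈ 0.098483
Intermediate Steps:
a(W, J) = -7 (a(W, J) = -4 - 3 = -7)
d(P) = -3
B(O, Q) = 21 (B(O, Q) = -3*(-7) = 21)
U = 94864
((B(1813, -631) + U) + (1/1372701 - 832176))/(-7486480) = ((21 + 94864) + (1/1372701 - 832176))/(-7486480) = (94885 + (1/1372701 - 832176))*(-1/7486480) = (94885 - 1142328827375/1372701)*(-1/7486480) = -1012080092990/1372701*(-1/7486480) = 101208009299/1027669858248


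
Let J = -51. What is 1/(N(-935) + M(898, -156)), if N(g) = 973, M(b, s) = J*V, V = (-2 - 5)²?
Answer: -1/1526 ≈ -0.00065531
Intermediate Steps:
V = 49 (V = (-7)² = 49)
M(b, s) = -2499 (M(b, s) = -51*49 = -2499)
1/(N(-935) + M(898, -156)) = 1/(973 - 2499) = 1/(-1526) = -1/1526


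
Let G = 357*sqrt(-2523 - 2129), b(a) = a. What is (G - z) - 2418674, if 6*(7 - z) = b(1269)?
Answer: -4836939/2 + 714*I*sqrt(1163) ≈ -2.4185e+6 + 24349.0*I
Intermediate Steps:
z = -409/2 (z = 7 - 1/6*1269 = 7 - 423/2 = -409/2 ≈ -204.50)
G = 714*I*sqrt(1163) (G = 357*sqrt(-4652) = 357*(2*I*sqrt(1163)) = 714*I*sqrt(1163) ≈ 24349.0*I)
(G - z) - 2418674 = (714*I*sqrt(1163) - 1*(-409/2)) - 2418674 = (714*I*sqrt(1163) + 409/2) - 2418674 = (409/2 + 714*I*sqrt(1163)) - 2418674 = -4836939/2 + 714*I*sqrt(1163)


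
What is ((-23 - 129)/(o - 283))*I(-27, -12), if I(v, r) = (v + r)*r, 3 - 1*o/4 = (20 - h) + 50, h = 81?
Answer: 71136/227 ≈ 313.37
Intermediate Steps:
o = 56 (o = 12 - 4*((20 - 1*81) + 50) = 12 - 4*((20 - 81) + 50) = 12 - 4*(-61 + 50) = 12 - 4*(-11) = 12 + 44 = 56)
I(v, r) = r*(r + v) (I(v, r) = (r + v)*r = r*(r + v))
((-23 - 129)/(o - 283))*I(-27, -12) = ((-23 - 129)/(56 - 283))*(-12*(-12 - 27)) = (-152/(-227))*(-12*(-39)) = -152*(-1/227)*468 = (152/227)*468 = 71136/227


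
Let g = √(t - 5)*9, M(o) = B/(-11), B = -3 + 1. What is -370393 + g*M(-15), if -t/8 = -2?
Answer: -370393 + 18*√11/11 ≈ -3.7039e+5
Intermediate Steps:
t = 16 (t = -8*(-2) = 16)
B = -2
M(o) = 2/11 (M(o) = -2/(-11) = -2*(-1/11) = 2/11)
g = 9*√11 (g = √(16 - 5)*9 = √11*9 = 9*√11 ≈ 29.850)
-370393 + g*M(-15) = -370393 + (9*√11)*(2/11) = -370393 + 18*√11/11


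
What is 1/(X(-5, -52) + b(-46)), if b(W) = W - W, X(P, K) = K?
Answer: -1/52 ≈ -0.019231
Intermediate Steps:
b(W) = 0
1/(X(-5, -52) + b(-46)) = 1/(-52 + 0) = 1/(-52) = -1/52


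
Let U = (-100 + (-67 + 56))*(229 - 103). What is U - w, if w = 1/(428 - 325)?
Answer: -1440559/103 ≈ -13986.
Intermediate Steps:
U = -13986 (U = (-100 - 11)*126 = -111*126 = -13986)
w = 1/103 ≈ 0.0097087
U - w = -13986 - 1*1/103 = -13986 - 1/103 = -1440559/103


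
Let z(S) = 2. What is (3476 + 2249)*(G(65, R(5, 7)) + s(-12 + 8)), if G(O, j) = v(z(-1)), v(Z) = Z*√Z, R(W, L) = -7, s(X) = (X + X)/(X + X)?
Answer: 5725 + 11450*√2 ≈ 21918.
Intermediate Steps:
s(X) = 1 (s(X) = (2*X)/((2*X)) = (2*X)*(1/(2*X)) = 1)
v(Z) = Z^(3/2)
G(O, j) = 2*√2 (G(O, j) = 2^(3/2) = 2*√2)
(3476 + 2249)*(G(65, R(5, 7)) + s(-12 + 8)) = (3476 + 2249)*(2*√2 + 1) = 5725*(1 + 2*√2) = 5725 + 11450*√2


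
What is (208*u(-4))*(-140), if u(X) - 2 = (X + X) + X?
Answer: 291200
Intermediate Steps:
u(X) = 2 + 3*X (u(X) = 2 + ((X + X) + X) = 2 + (2*X + X) = 2 + 3*X)
(208*u(-4))*(-140) = (208*(2 + 3*(-4)))*(-140) = (208*(2 - 12))*(-140) = (208*(-10))*(-140) = -2080*(-140) = 291200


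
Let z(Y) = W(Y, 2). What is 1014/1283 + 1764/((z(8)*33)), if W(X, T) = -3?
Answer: -240314/14113 ≈ -17.028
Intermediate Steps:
z(Y) = -3
1014/1283 + 1764/((z(8)*33)) = 1014/1283 + 1764/((-3*33)) = 1014*(1/1283) + 1764/(-99) = 1014/1283 + 1764*(-1/99) = 1014/1283 - 196/11 = -240314/14113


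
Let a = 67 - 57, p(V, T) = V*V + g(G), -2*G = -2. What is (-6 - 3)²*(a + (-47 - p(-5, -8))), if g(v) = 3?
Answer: -5265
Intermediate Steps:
G = 1 (G = -½*(-2) = 1)
p(V, T) = 3 + V² (p(V, T) = V*V + 3 = V² + 3 = 3 + V²)
a = 10
(-6 - 3)²*(a + (-47 - p(-5, -8))) = (-6 - 3)²*(10 + (-47 - (3 + (-5)²))) = (-9)²*(10 + (-47 - (3 + 25))) = 81*(10 + (-47 - 1*28)) = 81*(10 + (-47 - 28)) = 81*(10 - 75) = 81*(-65) = -5265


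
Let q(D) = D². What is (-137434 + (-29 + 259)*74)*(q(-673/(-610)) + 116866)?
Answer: -42920969739123/3050 ≈ -1.4072e+10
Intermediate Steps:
(-137434 + (-29 + 259)*74)*(q(-673/(-610)) + 116866) = (-137434 + (-29 + 259)*74)*((-673/(-610))² + 116866) = (-137434 + 230*74)*((-673*(-1/610))² + 116866) = (-137434 + 17020)*((673/610)² + 116866) = -120414*(452929/372100 + 116866) = -120414*43486291529/372100 = -42920969739123/3050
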